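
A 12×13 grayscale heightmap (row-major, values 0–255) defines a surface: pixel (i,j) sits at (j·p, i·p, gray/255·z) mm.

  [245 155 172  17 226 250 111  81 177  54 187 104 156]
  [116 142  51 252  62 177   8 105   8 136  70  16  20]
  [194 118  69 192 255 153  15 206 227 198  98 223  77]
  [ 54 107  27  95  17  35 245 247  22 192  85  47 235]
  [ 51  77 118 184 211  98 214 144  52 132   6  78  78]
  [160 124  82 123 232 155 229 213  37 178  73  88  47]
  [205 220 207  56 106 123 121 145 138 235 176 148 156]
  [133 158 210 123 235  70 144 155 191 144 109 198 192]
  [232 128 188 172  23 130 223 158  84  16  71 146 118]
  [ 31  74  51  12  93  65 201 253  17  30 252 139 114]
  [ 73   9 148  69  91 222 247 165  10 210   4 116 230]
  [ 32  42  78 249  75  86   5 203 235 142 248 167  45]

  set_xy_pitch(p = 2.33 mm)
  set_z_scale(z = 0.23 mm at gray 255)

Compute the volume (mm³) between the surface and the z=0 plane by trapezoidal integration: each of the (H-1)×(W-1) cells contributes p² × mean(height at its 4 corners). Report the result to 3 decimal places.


82.687

height_mm = gray/255 × 0.23; cell vol = 2.33² × mean(4 corners)
unit = 2.33² × 0.23 / (4×255) = 0.00122416 mm³ per gray-sum
row 0: Σ corner-gray over 12 cells = 5659  → 6.9275
row 1: Σ corner-gray over 12 cells = 5969  → 7.3070
row 2: Σ corner-gray over 12 cells = 6306  → 7.7196
row 3: Σ corner-gray over 12 cells = 5284  → 6.4685
row 4: Σ corner-gray over 12 cells = 6032  → 7.3842
row 5: Σ corner-gray over 12 cells = 6986  → 8.5520
row 6: Σ corner-gray over 12 cells = 7510  → 9.1935
row 7: Σ corner-gray over 12 cells = 6827  → 8.3574
row 8: Σ corner-gray over 12 cells = 5547  → 6.7904
row 9: Σ corner-gray over 12 cells = 5404  → 6.6154
row 10: Σ corner-gray over 12 cells = 6022  → 7.3719
Σ rows: total corner-gray = 67546  → 82.6874 mm³


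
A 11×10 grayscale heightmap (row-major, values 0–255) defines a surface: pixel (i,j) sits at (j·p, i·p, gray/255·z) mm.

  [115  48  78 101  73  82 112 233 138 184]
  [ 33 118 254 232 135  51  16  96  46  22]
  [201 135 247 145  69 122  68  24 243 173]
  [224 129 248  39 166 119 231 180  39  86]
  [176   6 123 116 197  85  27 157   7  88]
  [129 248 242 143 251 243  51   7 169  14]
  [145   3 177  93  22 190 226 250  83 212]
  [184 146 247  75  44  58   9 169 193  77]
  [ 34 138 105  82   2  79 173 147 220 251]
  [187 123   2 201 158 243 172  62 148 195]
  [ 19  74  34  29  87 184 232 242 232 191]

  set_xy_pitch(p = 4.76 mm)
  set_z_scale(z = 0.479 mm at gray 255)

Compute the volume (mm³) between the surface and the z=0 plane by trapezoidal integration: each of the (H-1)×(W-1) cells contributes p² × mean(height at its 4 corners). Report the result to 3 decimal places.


height_mm = gray/255 × 0.479; cell vol = 4.76² × mean(4 corners)
unit = 4.76² × 0.479 / (4×255) = 0.0106402 mm³ per gray-sum
row 0: Σ corner-gray over 9 cells = 3980  → 42.3479
row 1: Σ corner-gray over 9 cells = 4431  → 47.1467
row 2: Σ corner-gray over 9 cells = 5092  → 54.1798
row 3: Σ corner-gray over 9 cells = 4312  → 45.8805
row 4: Σ corner-gray over 9 cells = 4551  → 48.4235
row 5: Σ corner-gray over 9 cells = 5296  → 56.3504
row 6: Σ corner-gray over 9 cells = 4588  → 48.8172
row 7: Σ corner-gray over 9 cells = 4320  → 45.9656
row 8: Σ corner-gray over 9 cells = 4777  → 50.8282
row 9: Σ corner-gray over 9 cells = 5038  → 53.6053
Σ rows: total corner-gray = 46385  → 493.5451 mm³

493.545


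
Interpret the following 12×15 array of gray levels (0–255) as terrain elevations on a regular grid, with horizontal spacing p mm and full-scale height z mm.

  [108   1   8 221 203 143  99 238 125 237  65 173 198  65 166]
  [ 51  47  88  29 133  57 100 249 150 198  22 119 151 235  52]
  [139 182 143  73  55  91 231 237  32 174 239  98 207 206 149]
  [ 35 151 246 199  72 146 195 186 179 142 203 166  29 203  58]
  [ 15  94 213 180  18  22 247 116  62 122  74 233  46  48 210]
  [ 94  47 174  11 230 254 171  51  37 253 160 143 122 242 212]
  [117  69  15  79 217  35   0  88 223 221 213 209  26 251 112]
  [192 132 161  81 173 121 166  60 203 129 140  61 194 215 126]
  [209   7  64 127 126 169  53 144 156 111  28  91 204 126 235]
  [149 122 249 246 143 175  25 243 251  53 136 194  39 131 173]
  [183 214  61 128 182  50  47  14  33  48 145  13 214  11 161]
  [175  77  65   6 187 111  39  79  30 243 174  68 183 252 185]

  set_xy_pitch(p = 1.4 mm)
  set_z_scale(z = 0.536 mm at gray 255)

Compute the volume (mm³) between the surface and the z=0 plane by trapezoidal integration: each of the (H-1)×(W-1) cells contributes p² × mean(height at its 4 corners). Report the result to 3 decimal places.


height_mm = gray/255 × 0.536; cell vol = 1.4² × mean(4 corners)
unit = 1.4² × 0.536 / (4×255) = 0.00102996 mm³ per gray-sum
row 0: Σ corner-gray over 14 cells = 7085  → 7.2973
row 1: Σ corner-gray over 14 cells = 7483  → 7.7072
row 2: Σ corner-gray over 14 cells = 8551  → 8.8072
row 3: Σ corner-gray over 14 cells = 7502  → 7.7268
row 4: Σ corner-gray over 14 cells = 7271  → 7.4888
row 5: Σ corner-gray over 14 cells = 7617  → 7.8452
row 6: Σ corner-gray over 14 cells = 7511  → 7.7360
row 7: Σ corner-gray over 14 cells = 7246  → 7.4631
row 8: Σ corner-gray over 14 cells = 7592  → 7.8195
row 9: Σ corner-gray over 14 cells = 7000  → 7.2097
row 10: Σ corner-gray over 14 cells = 6052  → 6.2333
Σ rows: total corner-gray = 80910  → 83.3341 mm³

83.334


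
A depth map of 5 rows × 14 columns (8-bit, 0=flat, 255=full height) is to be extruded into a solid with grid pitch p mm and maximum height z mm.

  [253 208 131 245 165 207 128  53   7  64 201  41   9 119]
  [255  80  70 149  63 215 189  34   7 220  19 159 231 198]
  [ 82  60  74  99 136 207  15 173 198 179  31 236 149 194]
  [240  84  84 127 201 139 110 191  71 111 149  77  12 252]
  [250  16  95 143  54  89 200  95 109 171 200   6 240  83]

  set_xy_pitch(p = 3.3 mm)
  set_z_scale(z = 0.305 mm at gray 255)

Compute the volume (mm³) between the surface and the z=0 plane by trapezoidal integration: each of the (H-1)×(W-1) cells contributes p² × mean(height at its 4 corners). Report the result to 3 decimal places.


85.632

height_mm = gray/255 × 0.305; cell vol = 3.3² × mean(4 corners)
unit = 3.3² × 0.305 / (4×255) = 0.00325632 mm³ per gray-sum
row 0: Σ corner-gray over 13 cells = 6615  → 21.5406
row 1: Σ corner-gray over 13 cells = 6715  → 21.8662
row 2: Σ corner-gray over 13 cells = 6594  → 21.4722
row 3: Σ corner-gray over 13 cells = 6373  → 20.7525
Σ rows: total corner-gray = 26297  → 85.6315 mm³


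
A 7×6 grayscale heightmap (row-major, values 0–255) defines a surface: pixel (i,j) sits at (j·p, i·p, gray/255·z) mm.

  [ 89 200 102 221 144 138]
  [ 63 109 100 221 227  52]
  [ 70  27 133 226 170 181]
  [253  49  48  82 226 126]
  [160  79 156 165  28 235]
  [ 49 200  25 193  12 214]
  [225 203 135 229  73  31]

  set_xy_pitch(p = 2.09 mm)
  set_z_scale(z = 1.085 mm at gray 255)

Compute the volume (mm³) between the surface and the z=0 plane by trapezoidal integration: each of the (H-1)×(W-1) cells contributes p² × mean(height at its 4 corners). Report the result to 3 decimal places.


height_mm = gray/255 × 1.085; cell vol = 2.09² × mean(4 corners)
unit = 2.09² × 1.085 / (4×255) = 0.00464646 mm³ per gray-sum
row 0: Σ corner-gray over 5 cells = 2990  → 13.8929
row 1: Σ corner-gray over 5 cells = 2792  → 12.9729
row 2: Σ corner-gray over 5 cells = 2552  → 11.8578
row 3: Σ corner-gray over 5 cells = 2440  → 11.3374
row 4: Σ corner-gray over 5 cells = 2374  → 11.0307
row 5: Σ corner-gray over 5 cells = 2659  → 12.3549
Σ rows: total corner-gray = 15807  → 73.4466 mm³

73.447


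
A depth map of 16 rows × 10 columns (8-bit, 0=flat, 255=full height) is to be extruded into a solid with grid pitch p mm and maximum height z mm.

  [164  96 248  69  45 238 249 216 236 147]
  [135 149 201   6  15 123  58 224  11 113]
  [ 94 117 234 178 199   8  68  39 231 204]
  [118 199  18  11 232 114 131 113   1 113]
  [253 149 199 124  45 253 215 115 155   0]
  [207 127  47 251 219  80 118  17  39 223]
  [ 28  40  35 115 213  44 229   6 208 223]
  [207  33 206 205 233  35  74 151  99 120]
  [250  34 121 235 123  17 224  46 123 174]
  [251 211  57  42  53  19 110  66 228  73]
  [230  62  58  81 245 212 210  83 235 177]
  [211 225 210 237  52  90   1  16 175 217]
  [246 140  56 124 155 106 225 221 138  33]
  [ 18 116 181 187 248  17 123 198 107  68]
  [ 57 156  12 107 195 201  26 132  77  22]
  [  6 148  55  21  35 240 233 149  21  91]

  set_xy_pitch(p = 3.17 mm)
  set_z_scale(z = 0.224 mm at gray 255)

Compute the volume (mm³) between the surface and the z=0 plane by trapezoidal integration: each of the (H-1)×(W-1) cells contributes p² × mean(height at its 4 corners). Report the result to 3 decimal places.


151.758

height_mm = gray/255 × 0.224; cell vol = 3.17² × mean(4 corners)
unit = 3.17² × 0.224 / (4×255) = 0.00220682 mm³ per gray-sum
row 0: Σ corner-gray over 9 cells = 4927  → 10.8730
row 1: Σ corner-gray over 9 cells = 4268  → 9.4187
row 2: Σ corner-gray over 9 cells = 4315  → 9.5224
row 3: Σ corner-gray over 9 cells = 4632  → 10.2220
row 4: Σ corner-gray over 9 cells = 4989  → 11.0098
row 5: Σ corner-gray over 9 cells = 4257  → 9.3944
row 6: Σ corner-gray over 9 cells = 4430  → 9.7762
row 7: Σ corner-gray over 9 cells = 4669  → 10.3036
row 8: Σ corner-gray over 9 cells = 4166  → 9.1936
row 9: Σ corner-gray over 9 cells = 4675  → 10.3169
row 10: Σ corner-gray over 9 cells = 5219  → 11.5174
row 11: Σ corner-gray over 9 cells = 5049  → 11.1422
row 12: Σ corner-gray over 9 cells = 5049  → 11.1422
row 13: Σ corner-gray over 9 cells = 4331  → 9.5577
row 14: Σ corner-gray over 9 cells = 3792  → 8.3683
Σ rows: total corner-gray = 68768  → 151.7584 mm³


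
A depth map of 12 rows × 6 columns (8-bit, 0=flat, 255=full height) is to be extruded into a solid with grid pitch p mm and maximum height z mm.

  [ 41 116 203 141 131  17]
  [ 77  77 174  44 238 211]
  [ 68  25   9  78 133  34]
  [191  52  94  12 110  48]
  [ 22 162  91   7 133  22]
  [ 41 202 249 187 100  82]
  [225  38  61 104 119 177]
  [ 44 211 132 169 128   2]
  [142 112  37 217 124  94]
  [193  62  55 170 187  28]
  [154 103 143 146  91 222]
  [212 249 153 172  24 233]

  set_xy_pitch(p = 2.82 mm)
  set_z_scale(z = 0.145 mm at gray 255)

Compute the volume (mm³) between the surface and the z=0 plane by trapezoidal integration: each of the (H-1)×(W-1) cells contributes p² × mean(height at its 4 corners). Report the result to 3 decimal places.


28.691

height_mm = gray/255 × 0.145; cell vol = 2.82² × mean(4 corners)
unit = 2.82² × 0.145 / (4×255) = 0.00113049 mm³ per gray-sum
row 0: Σ corner-gray over 5 cells = 2594  → 2.9325
row 1: Σ corner-gray over 5 cells = 1946  → 2.1999
row 2: Σ corner-gray over 5 cells = 1367  → 1.5454
row 3: Σ corner-gray over 5 cells = 1605  → 1.8144
row 4: Σ corner-gray over 5 cells = 2429  → 2.7460
row 5: Σ corner-gray over 5 cells = 2645  → 2.9901
row 6: Σ corner-gray over 5 cells = 2372  → 2.6815
row 7: Σ corner-gray over 5 cells = 2542  → 2.8737
row 8: Σ corner-gray over 5 cells = 2385  → 2.6962
row 9: Σ corner-gray over 5 cells = 2511  → 2.8387
row 10: Σ corner-gray over 5 cells = 2983  → 3.3722
Σ rows: total corner-gray = 25379  → 28.6907 mm³


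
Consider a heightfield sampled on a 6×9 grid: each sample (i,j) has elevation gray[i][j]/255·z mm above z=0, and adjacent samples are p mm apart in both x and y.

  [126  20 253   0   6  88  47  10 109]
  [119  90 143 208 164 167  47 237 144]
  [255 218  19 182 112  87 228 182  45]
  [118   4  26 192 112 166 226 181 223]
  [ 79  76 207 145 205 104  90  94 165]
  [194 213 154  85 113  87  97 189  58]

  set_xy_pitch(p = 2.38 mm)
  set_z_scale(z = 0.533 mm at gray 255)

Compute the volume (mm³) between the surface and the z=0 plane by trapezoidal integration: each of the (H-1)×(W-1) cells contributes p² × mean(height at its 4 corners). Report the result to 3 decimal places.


height_mm = gray/255 × 0.533; cell vol = 2.38² × mean(4 corners)
unit = 2.38² × 0.533 / (4×255) = 0.00295993 mm³ per gray-sum
row 0: Σ corner-gray over 8 cells = 3458  → 10.2354
row 1: Σ corner-gray over 8 cells = 4731  → 14.0034
row 2: Σ corner-gray over 8 cells = 4511  → 13.3522
row 3: Σ corner-gray over 8 cells = 4241  → 12.5530
row 4: Σ corner-gray over 8 cells = 4214  → 12.4731
Σ rows: total corner-gray = 21155  → 62.6172 mm³

62.617


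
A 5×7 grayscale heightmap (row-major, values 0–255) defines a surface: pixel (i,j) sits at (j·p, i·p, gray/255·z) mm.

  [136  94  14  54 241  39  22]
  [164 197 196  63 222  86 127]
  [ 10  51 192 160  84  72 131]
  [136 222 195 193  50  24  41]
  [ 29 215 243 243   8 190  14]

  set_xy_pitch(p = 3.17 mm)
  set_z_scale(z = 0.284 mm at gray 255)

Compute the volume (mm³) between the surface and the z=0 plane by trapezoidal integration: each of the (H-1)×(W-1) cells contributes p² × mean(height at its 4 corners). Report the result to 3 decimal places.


33.936

height_mm = gray/255 × 0.284; cell vol = 3.17² × mean(4 corners)
unit = 3.17² × 0.284 / (4×255) = 0.00279793 mm³ per gray-sum
row 0: Σ corner-gray over 6 cells = 2861  → 8.0049
row 1: Σ corner-gray over 6 cells = 3078  → 8.6120
row 2: Σ corner-gray over 6 cells = 2804  → 7.8454
row 3: Σ corner-gray over 6 cells = 3386  → 9.4738
Σ rows: total corner-gray = 12129  → 33.9361 mm³


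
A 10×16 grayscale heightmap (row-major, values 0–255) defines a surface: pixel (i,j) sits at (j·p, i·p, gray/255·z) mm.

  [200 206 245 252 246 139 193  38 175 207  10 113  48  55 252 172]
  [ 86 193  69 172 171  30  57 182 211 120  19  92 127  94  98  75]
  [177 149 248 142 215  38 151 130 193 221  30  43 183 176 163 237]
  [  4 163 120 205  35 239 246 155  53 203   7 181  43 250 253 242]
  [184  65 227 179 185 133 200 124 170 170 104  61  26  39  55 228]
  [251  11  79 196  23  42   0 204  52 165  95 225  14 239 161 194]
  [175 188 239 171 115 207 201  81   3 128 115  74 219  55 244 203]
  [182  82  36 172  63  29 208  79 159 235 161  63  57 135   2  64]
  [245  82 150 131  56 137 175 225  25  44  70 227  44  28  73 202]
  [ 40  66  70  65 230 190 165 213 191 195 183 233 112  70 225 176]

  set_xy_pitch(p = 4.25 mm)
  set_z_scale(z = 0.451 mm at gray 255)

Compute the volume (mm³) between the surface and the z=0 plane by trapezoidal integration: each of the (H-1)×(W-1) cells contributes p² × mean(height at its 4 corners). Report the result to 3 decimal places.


height_mm = gray/255 × 0.451; cell vol = 4.25² × mean(4 corners)
unit = 4.25² × 0.451 / (4×255) = 0.00798646 mm³ per gray-sum
row 0: Σ corner-gray over 15 cells = 8161  → 65.1775
row 1: Σ corner-gray over 15 cells = 8009  → 63.9635
row 2: Σ corner-gray over 15 cells = 9130  → 72.9164
row 3: Σ corner-gray over 15 cells = 8440  → 67.4057
row 4: Σ corner-gray over 15 cells = 7345  → 58.6605
row 5: Σ corner-gray over 15 cells = 7915  → 63.2128
row 6: Σ corner-gray over 15 cells = 7666  → 61.2242
row 7: Σ corner-gray over 15 cells = 6589  → 52.6228
row 8: Σ corner-gray over 15 cells = 8013  → 63.9955
Σ rows: total corner-gray = 71268  → 569.1789 mm³

569.179


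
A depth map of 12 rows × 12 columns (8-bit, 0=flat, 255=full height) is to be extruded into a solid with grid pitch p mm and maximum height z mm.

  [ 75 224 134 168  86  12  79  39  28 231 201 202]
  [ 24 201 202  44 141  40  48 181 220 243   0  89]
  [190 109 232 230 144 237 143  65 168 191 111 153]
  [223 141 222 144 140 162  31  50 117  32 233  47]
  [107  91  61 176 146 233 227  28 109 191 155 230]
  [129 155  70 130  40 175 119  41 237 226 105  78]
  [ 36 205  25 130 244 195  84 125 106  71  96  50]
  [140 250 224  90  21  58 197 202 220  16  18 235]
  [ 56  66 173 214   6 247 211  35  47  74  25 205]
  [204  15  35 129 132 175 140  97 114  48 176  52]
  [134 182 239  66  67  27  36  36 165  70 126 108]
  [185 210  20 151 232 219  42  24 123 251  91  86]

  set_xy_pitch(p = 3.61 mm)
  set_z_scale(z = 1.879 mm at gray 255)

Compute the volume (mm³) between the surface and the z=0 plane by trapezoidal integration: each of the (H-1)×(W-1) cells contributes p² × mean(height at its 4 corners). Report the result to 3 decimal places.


1474.184

height_mm = gray/255 × 1.879; cell vol = 3.61² × mean(4 corners)
unit = 3.61² × 1.879 / (4×255) = 0.0240072 mm³ per gray-sum
row 0: Σ corner-gray over 11 cells = 5434  → 130.4550
row 1: Σ corner-gray over 11 cells = 6356  → 152.5896
row 2: Σ corner-gray over 11 cells = 6417  → 154.0540
row 3: Σ corner-gray over 11 cells = 5985  → 143.6829
row 4: Σ corner-gray over 11 cells = 5974  → 143.4188
row 5: Σ corner-gray over 11 cells = 5451  → 130.8631
row 6: Σ corner-gray over 11 cells = 5615  → 134.8003
row 7: Σ corner-gray over 11 cells = 5424  → 130.2149
row 8: Σ corner-gray over 11 cells = 4835  → 116.0747
row 9: Σ corner-gray over 11 cells = 4648  → 111.5853
row 10: Σ corner-gray over 11 cells = 5267  → 126.4458
Σ rows: total corner-gray = 61406  → 1474.1844 mm³


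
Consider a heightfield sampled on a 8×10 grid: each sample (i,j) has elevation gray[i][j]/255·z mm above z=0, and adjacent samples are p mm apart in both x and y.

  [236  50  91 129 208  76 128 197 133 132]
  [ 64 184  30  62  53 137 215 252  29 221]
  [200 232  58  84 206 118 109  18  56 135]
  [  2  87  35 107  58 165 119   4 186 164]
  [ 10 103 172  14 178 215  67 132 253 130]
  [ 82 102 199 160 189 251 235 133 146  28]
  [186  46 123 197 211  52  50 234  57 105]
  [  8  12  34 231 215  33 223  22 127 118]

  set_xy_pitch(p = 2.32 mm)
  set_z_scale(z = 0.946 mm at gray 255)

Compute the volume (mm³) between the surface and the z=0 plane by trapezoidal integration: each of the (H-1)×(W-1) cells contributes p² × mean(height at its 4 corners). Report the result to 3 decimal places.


157.036

height_mm = gray/255 × 0.946; cell vol = 2.32² × mean(4 corners)
unit = 2.32² × 0.946 / (4×255) = 0.00499191 mm³ per gray-sum
row 0: Σ corner-gray over 9 cells = 4601  → 22.9678
row 1: Σ corner-gray over 9 cells = 4306  → 21.4952
row 2: Σ corner-gray over 9 cells = 3785  → 18.8944
row 3: Σ corner-gray over 9 cells = 4096  → 20.4469
row 4: Σ corner-gray over 9 cells = 5348  → 26.6967
row 5: Σ corner-gray over 9 cells = 5171  → 25.8132
row 6: Σ corner-gray over 9 cells = 4151  → 20.7214
Σ rows: total corner-gray = 31458  → 157.0356 mm³


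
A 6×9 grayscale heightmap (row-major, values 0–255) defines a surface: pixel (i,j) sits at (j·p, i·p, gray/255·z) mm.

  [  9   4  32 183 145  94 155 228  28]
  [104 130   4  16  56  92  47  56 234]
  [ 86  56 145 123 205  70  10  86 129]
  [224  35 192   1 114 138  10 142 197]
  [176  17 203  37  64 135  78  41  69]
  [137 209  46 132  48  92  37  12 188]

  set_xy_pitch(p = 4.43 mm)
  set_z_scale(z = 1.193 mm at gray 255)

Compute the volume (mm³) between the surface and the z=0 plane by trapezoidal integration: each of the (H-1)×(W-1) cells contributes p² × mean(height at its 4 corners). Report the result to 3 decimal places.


340.767

height_mm = gray/255 × 1.193; cell vol = 4.43² × mean(4 corners)
unit = 4.43² × 1.193 / (4×255) = 0.0229534 mm³ per gray-sum
row 0: Σ corner-gray over 8 cells = 2859  → 65.6239
row 1: Σ corner-gray over 8 cells = 2745  → 63.0072
row 2: Σ corner-gray over 8 cells = 3290  → 75.5168
row 3: Σ corner-gray over 8 cells = 3080  → 70.6966
row 4: Σ corner-gray over 8 cells = 2872  → 65.9223
Σ rows: total corner-gray = 14846  → 340.7667 mm³


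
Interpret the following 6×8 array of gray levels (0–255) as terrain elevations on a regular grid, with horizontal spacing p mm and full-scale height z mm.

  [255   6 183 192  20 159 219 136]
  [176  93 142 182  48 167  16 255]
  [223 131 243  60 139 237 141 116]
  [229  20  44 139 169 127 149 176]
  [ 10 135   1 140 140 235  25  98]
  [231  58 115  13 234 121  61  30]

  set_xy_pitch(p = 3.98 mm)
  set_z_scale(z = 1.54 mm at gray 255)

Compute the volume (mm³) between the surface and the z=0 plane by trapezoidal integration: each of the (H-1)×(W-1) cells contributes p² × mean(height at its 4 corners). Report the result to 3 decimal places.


422.642

height_mm = gray/255 × 1.54; cell vol = 3.98² × mean(4 corners)
unit = 3.98² × 1.54 / (4×255) = 0.0239159 mm³ per gray-sum
row 0: Σ corner-gray over 7 cells = 3676  → 87.9148
row 1: Σ corner-gray over 7 cells = 3968  → 94.8983
row 2: Σ corner-gray over 7 cells = 3942  → 94.2765
row 3: Σ corner-gray over 7 cells = 3161  → 75.5982
row 4: Σ corner-gray over 7 cells = 2925  → 69.9540
Σ rows: total corner-gray = 17672  → 422.6418 mm³


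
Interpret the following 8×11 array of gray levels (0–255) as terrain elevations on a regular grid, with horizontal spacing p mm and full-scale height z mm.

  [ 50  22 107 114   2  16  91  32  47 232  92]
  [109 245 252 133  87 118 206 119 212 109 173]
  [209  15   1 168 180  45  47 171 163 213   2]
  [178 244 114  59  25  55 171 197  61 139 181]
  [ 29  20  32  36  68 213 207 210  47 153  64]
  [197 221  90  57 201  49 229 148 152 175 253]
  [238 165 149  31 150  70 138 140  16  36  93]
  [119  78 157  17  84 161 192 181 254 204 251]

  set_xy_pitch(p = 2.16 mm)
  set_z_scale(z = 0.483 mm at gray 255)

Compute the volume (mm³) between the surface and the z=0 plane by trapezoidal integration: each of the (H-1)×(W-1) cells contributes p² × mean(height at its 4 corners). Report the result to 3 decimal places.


77.224

height_mm = gray/255 × 0.483; cell vol = 2.16² × mean(4 corners)
unit = 2.16² × 0.483 / (4×255) = 0.0022093 mm³ per gray-sum
row 0: Σ corner-gray over 10 cells = 4712  → 10.4102
row 1: Σ corner-gray over 10 cells = 5461  → 12.0650
row 2: Σ corner-gray over 10 cells = 4706  → 10.3970
row 3: Σ corner-gray over 10 cells = 4554  → 10.0611
row 4: Σ corner-gray over 10 cells = 5159  → 11.3978
row 5: Σ corner-gray over 10 cells = 5215  → 11.5215
row 6: Σ corner-gray over 10 cells = 5147  → 11.3713
Σ rows: total corner-gray = 34954  → 77.2238 mm³


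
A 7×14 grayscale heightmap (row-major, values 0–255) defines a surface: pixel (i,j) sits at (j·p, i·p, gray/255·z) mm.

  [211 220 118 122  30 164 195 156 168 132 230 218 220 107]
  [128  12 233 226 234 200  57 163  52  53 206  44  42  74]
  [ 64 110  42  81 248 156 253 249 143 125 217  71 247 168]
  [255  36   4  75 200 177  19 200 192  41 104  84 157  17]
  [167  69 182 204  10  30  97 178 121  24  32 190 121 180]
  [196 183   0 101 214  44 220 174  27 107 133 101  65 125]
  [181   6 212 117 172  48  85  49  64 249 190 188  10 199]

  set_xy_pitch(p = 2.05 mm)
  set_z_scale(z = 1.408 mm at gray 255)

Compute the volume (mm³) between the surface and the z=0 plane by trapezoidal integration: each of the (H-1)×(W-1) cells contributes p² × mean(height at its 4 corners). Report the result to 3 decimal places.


height_mm = gray/255 × 1.408; cell vol = 2.05² × mean(4 corners)
unit = 2.05² × 1.408 / (4×255) = 0.0058011 mm³ per gray-sum
row 0: Σ corner-gray over 13 cells = 7510  → 43.5662
row 1: Σ corner-gray over 13 cells = 7362  → 42.7077
row 2: Σ corner-gray over 13 cells = 6966  → 40.4104
row 3: Σ corner-gray over 13 cells = 5713  → 33.1417
row 4: Σ corner-gray over 13 cells = 5922  → 34.3541
row 5: Σ corner-gray over 13 cells = 6219  → 36.0770
Σ rows: total corner-gray = 39692  → 230.2572 mm³

230.257


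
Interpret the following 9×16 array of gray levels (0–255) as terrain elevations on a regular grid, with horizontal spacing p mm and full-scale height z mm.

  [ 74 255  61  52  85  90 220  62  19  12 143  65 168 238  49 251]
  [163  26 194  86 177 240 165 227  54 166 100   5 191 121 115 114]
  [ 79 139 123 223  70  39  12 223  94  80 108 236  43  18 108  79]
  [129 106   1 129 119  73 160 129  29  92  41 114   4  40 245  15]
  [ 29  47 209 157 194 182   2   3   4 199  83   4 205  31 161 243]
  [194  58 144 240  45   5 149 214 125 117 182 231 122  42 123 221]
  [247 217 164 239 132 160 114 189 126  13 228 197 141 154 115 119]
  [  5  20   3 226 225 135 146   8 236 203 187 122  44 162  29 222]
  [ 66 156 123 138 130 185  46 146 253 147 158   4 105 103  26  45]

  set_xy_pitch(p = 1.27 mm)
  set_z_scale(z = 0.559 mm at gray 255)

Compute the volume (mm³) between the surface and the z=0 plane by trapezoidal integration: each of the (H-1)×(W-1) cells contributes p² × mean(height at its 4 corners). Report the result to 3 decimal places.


height_mm = gray/255 × 0.559; cell vol = 1.27² × mean(4 corners)
unit = 1.27² × 0.559 / (4×255) = 0.000883932 mm³ per gray-sum
row 0: Σ corner-gray over 15 cells = 7374  → 6.5181
row 1: Σ corner-gray over 15 cells = 7201  → 6.3652
row 2: Σ corner-gray over 15 cells = 5898  → 5.2134
row 3: Σ corner-gray over 15 cells = 5942  → 5.2523
row 4: Σ corner-gray over 15 cells = 7243  → 6.4023
row 5: Σ corner-gray over 15 cells = 8753  → 7.7371
row 6: Σ corner-gray over 15 cells = 8463  → 7.4807
row 7: Σ corner-gray over 15 cells = 7270  → 6.4262
Σ rows: total corner-gray = 58144  → 51.3954 mm³

51.395


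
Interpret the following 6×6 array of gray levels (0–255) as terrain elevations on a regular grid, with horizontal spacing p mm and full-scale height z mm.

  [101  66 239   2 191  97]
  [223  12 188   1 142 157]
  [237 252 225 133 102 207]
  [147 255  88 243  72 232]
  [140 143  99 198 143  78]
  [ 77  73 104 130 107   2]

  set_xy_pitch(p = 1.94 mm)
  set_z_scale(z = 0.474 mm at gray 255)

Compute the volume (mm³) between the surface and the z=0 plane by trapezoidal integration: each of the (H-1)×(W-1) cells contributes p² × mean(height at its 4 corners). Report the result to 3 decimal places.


height_mm = gray/255 × 0.474; cell vol = 1.94² × mean(4 corners)
unit = 1.94² × 0.474 / (4×255) = 0.00174897 mm³ per gray-sum
row 0: Σ corner-gray over 5 cells = 2260  → 3.9527
row 1: Σ corner-gray over 5 cells = 2934  → 5.1315
row 2: Σ corner-gray over 5 cells = 3563  → 6.2316
row 3: Σ corner-gray over 5 cells = 3079  → 5.3851
row 4: Σ corner-gray over 5 cells = 2291  → 4.0069
Σ rows: total corner-gray = 14127  → 24.7077 mm³

24.708


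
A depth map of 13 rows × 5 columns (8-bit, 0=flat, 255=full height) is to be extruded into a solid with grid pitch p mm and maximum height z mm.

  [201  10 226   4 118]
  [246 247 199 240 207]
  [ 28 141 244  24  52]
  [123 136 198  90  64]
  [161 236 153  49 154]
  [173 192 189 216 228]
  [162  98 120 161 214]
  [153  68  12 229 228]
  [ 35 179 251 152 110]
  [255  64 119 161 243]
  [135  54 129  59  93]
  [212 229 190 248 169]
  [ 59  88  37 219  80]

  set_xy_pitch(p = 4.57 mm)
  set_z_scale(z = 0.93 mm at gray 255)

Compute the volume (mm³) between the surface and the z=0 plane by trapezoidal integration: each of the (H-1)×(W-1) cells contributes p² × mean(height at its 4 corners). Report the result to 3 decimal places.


height_mm = gray/255 × 0.93; cell vol = 4.57² × mean(4 corners)
unit = 4.57² × 0.93 / (4×255) = 0.0190421 mm³ per gray-sum
row 0: Σ corner-gray over 4 cells = 2624  → 49.9665
row 1: Σ corner-gray over 4 cells = 2723  → 51.8517
row 2: Σ corner-gray over 4 cells = 1933  → 36.8084
row 3: Σ corner-gray over 4 cells = 2226  → 42.3877
row 4: Σ corner-gray over 4 cells = 2786  → 53.0513
row 5: Σ corner-gray over 4 cells = 2729  → 51.9659
row 6: Σ corner-gray over 4 cells = 2133  → 40.6168
row 7: Σ corner-gray over 4 cells = 2308  → 43.9492
row 8: Σ corner-gray over 4 cells = 2495  → 47.5101
row 9: Σ corner-gray over 4 cells = 1898  → 36.1419
row 10: Σ corner-gray over 4 cells = 2427  → 46.2152
row 11: Σ corner-gray over 4 cells = 2542  → 48.4051
Σ rows: total corner-gray = 28824  → 548.8699 mm³

548.870


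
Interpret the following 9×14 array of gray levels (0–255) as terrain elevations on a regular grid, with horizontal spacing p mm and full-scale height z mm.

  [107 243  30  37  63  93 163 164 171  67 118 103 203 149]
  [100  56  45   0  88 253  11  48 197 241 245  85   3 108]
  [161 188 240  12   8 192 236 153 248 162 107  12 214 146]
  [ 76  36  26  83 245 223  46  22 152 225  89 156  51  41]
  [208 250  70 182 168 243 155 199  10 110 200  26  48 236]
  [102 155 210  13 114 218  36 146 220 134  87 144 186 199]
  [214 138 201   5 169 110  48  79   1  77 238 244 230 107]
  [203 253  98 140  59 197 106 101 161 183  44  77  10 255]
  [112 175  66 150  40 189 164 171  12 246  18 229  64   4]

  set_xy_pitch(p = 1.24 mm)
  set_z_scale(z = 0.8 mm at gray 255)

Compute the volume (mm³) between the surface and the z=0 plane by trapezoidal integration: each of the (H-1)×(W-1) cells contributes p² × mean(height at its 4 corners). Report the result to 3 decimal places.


64.406

height_mm = gray/255 × 0.8; cell vol = 1.24² × mean(4 corners)
unit = 1.24² × 0.8 / (4×255) = 0.00120596 mm³ per gray-sum
row 0: Σ corner-gray over 13 cells = 5918  → 7.1369
row 1: Σ corner-gray over 13 cells = 6603  → 7.9630
row 2: Σ corner-gray over 13 cells = 6676  → 8.0510
row 3: Σ corner-gray over 13 cells = 6591  → 7.9485
row 4: Σ corner-gray over 13 cells = 7393  → 8.9157
row 5: Σ corner-gray over 13 cells = 7028  → 8.4755
row 6: Σ corner-gray over 13 cells = 6717  → 8.1004
row 7: Σ corner-gray over 13 cells = 6480  → 7.8146
Σ rows: total corner-gray = 53406  → 64.4055 mm³


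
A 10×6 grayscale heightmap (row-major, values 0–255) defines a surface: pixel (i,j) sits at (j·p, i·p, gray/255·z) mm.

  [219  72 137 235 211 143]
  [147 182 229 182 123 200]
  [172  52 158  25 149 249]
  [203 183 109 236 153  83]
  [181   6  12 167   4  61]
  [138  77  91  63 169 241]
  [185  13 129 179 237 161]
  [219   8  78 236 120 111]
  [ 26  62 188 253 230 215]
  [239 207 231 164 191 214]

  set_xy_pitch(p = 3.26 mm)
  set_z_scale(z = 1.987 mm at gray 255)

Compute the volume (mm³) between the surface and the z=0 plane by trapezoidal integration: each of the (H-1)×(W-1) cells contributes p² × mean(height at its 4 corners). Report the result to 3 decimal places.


height_mm = gray/255 × 1.987; cell vol = 3.26² × mean(4 corners)
unit = 3.26² × 1.987 / (4×255) = 0.020703 mm³ per gray-sum
row 0: Σ corner-gray over 5 cells = 3451  → 71.4460
row 1: Σ corner-gray over 5 cells = 2968  → 61.4464
row 2: Σ corner-gray over 5 cells = 2837  → 58.7344
row 3: Σ corner-gray over 5 cells = 2268  → 46.9544
row 4: Σ corner-gray over 5 cells = 1799  → 37.2447
row 5: Σ corner-gray over 5 cells = 2641  → 54.6766
row 6: Σ corner-gray over 5 cells = 2676  → 55.4012
row 7: Σ corner-gray over 5 cells = 2921  → 60.4734
row 8: Σ corner-gray over 5 cells = 3746  → 77.5534
Σ rows: total corner-gray = 25307  → 523.9304 mm³

523.930


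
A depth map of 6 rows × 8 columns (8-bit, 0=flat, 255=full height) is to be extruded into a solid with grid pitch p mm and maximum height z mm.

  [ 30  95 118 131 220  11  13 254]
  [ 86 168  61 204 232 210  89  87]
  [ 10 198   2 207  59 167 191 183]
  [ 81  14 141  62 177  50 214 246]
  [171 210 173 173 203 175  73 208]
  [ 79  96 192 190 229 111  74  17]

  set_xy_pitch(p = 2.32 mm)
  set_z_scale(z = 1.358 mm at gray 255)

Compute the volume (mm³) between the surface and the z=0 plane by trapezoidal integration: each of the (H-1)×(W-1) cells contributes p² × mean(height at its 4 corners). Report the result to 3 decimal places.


height_mm = gray/255 × 1.358; cell vol = 2.32² × mean(4 corners)
unit = 2.32² × 1.358 / (4×255) = 0.00716598 mm³ per gray-sum
row 0: Σ corner-gray over 7 cells = 3561  → 25.5181
row 1: Σ corner-gray over 7 cells = 3942  → 28.2483
row 2: Σ corner-gray over 7 cells = 3484  → 24.9663
row 3: Σ corner-gray over 7 cells = 4036  → 28.9219
row 4: Σ corner-gray over 7 cells = 4273  → 30.6202
Σ rows: total corner-gray = 19296  → 138.2747 mm³

138.275


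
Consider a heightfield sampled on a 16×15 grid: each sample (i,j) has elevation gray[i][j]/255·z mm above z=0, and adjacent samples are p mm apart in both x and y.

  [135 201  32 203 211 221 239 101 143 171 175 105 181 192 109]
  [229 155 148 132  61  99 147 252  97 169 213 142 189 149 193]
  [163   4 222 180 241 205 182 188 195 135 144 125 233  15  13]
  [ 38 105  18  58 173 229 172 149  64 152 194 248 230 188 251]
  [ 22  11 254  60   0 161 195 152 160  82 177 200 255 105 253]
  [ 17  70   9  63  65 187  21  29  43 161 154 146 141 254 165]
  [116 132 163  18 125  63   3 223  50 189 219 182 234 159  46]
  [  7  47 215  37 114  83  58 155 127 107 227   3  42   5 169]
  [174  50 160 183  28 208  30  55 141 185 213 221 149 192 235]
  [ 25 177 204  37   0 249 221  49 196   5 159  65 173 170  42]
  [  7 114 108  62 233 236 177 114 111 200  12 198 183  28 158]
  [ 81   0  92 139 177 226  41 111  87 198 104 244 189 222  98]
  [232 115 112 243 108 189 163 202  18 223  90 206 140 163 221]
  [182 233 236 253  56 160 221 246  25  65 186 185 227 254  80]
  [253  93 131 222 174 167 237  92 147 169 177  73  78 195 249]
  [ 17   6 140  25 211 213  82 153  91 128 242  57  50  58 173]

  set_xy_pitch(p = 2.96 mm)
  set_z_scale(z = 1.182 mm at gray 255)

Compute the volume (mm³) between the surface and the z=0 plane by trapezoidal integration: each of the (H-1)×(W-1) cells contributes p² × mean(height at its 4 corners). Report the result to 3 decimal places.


height_mm = gray/255 × 1.182; cell vol = 2.96² × mean(4 corners)
unit = 2.96² × 1.182 / (4×255) = 0.0101531 mm³ per gray-sum
row 0: Σ corner-gray over 14 cells = 8922  → 90.5864
row 1: Σ corner-gray over 14 cells = 8642  → 87.7435
row 2: Σ corner-gray over 14 cells = 8563  → 86.9414
row 3: Σ corner-gray over 14 cells = 8148  → 82.7279
row 4: Σ corner-gray over 14 cells = 6767  → 68.7064
row 5: Σ corner-gray over 14 cells = 6550  → 66.5031
row 6: Σ corner-gray over 14 cells = 6298  → 63.9445
row 7: Σ corner-gray over 14 cells = 6655  → 67.5692
row 8: Σ corner-gray over 14 cells = 7516  → 76.3111
row 9: Σ corner-gray over 14 cells = 7194  → 73.0417
row 10: Σ corner-gray over 14 cells = 7556  → 76.7172
row 11: Σ corner-gray over 14 cells = 8236  → 83.6213
row 12: Σ corner-gray over 14 cells = 9353  → 94.9624
row 13: Σ corner-gray over 14 cells = 9368  → 95.1147
row 14: Σ corner-gray over 14 cells = 7514  → 76.2908
Σ rows: total corner-gray = 117282  → 1190.7815 mm³

1190.782


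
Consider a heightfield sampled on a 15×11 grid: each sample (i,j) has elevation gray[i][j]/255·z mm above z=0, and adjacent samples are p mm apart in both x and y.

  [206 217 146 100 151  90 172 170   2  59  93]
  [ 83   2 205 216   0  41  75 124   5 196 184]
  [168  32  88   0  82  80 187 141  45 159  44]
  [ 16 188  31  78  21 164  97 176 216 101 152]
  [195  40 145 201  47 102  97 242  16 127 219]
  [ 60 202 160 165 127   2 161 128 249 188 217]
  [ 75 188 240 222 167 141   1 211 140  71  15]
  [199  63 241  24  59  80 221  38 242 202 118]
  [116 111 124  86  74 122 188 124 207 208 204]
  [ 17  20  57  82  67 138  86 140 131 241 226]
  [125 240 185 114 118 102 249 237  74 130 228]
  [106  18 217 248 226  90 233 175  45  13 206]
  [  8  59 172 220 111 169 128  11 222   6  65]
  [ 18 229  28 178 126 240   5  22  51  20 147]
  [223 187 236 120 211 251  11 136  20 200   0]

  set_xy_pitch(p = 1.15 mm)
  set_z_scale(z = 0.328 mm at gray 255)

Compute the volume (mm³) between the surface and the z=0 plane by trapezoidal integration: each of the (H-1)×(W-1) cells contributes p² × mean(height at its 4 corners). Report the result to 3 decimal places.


height_mm = gray/255 × 0.328; cell vol = 1.15² × mean(4 corners)
unit = 1.15² × 0.328 / (4×255) = 0.000425275 mm³ per gray-sum
row 0: Σ corner-gray over 10 cells = 4508  → 1.9171
row 1: Σ corner-gray over 10 cells = 3835  → 1.6309
row 2: Σ corner-gray over 10 cells = 4152  → 1.7657
row 3: Σ corner-gray over 10 cells = 4760  → 2.0243
row 4: Σ corner-gray over 10 cells = 5489  → 2.3343
row 5: Σ corner-gray over 10 cells = 5893  → 2.5061
row 6: Σ corner-gray over 10 cells = 5509  → 2.3428
row 7: Σ corner-gray over 10 cells = 5465  → 2.3241
row 8: Σ corner-gray over 10 cells = 4975  → 2.1157
row 9: Σ corner-gray over 10 cells = 5418  → 2.3041
row 10: Σ corner-gray over 10 cells = 6093  → 2.5912
row 11: Σ corner-gray over 10 cells = 5111  → 2.1736
row 12: Σ corner-gray over 10 cells = 4232  → 1.7998
row 13: Σ corner-gray over 10 cells = 4930  → 2.0966
Σ rows: total corner-gray = 70370  → 29.9266 mm³

29.927


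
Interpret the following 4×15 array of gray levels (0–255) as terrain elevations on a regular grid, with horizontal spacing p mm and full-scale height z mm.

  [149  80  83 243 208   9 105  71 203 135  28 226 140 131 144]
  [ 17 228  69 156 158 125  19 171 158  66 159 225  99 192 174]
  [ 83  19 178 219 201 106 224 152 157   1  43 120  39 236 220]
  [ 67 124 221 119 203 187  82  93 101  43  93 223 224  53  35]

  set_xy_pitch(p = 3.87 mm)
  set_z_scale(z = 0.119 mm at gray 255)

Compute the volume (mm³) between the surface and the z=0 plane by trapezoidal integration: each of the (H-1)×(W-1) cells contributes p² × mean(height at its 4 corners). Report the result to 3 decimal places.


38.998

height_mm = gray/255 × 0.119; cell vol = 3.87² × mean(4 corners)
unit = 3.87² × 0.119 / (4×255) = 0.0017473 mm³ per gray-sum
row 0: Σ corner-gray over 14 cells = 7458  → 13.0314
row 1: Σ corner-gray over 14 cells = 7534  → 13.1642
row 2: Σ corner-gray over 14 cells = 7327  → 12.8025
Σ rows: total corner-gray = 22319  → 38.9981 mm³


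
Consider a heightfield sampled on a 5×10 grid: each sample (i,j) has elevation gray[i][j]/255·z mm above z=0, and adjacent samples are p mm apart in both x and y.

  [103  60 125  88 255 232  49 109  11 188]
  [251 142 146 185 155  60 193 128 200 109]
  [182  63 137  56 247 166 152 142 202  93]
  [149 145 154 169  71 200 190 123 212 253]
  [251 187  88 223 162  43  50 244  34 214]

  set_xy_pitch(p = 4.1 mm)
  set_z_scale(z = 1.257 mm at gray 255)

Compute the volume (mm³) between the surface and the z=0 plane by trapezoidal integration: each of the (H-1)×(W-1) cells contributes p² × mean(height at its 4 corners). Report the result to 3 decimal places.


height_mm = gray/255 × 1.257; cell vol = 4.1² × mean(4 corners)
unit = 4.1² × 1.257 / (4×255) = 0.0207159 mm³ per gray-sum
row 0: Σ corner-gray over 9 cells = 4927  → 102.0670
row 1: Σ corner-gray over 9 cells = 5383  → 111.5134
row 2: Σ corner-gray over 9 cells = 5535  → 114.6622
row 3: Σ corner-gray over 9 cells = 5457  → 113.0464
Σ rows: total corner-gray = 21302  → 441.2891 mm³

441.289


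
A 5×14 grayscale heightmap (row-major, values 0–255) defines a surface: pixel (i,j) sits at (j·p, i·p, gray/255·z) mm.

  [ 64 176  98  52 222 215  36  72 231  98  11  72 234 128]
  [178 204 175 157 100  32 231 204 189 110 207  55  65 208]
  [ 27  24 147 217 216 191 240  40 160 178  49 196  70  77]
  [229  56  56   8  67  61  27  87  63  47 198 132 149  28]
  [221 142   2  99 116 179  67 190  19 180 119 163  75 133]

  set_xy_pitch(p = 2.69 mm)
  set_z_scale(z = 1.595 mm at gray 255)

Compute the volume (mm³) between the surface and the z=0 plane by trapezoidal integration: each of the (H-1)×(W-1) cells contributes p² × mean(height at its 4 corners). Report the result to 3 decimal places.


287.498

height_mm = gray/255 × 1.595; cell vol = 2.69² × mean(4 corners)
unit = 2.69² × 1.595 / (4×255) = 0.0113153 mm³ per gray-sum
row 0: Σ corner-gray over 13 cells = 7070  → 79.9990
row 1: Σ corner-gray over 13 cells = 7404  → 83.7783
row 2: Σ corner-gray over 13 cells = 5719  → 64.7121
row 3: Σ corner-gray over 13 cells = 5215  → 59.0092
Σ rows: total corner-gray = 25408  → 287.4985 mm³


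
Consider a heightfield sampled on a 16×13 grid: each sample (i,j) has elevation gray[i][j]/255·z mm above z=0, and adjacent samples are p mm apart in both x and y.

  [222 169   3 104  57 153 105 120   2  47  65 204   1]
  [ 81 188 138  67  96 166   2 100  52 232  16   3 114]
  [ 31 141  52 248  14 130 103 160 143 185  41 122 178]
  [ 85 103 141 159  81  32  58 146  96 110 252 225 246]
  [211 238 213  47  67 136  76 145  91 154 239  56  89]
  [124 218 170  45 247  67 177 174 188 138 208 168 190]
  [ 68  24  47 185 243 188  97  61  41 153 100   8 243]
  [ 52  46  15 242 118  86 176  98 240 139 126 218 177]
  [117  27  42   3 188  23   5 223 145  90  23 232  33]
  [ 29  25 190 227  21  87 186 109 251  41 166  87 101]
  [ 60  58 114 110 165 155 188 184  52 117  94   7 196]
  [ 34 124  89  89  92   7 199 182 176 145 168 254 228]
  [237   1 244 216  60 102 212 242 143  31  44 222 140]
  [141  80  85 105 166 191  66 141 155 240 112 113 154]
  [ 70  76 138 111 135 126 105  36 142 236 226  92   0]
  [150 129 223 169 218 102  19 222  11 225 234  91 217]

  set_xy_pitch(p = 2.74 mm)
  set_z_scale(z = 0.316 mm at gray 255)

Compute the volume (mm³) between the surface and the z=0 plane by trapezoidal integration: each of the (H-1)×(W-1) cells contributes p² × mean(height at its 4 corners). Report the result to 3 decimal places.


height_mm = gray/255 × 0.316; cell vol = 2.74² × mean(4 corners)
unit = 2.74² × 0.316 / (4×255) = 0.00232588 mm³ per gray-sum
row 0: Σ corner-gray over 12 cells = 4596  → 10.6898
row 1: Σ corner-gray over 12 cells = 5202  → 12.0992
row 2: Σ corner-gray over 12 cells = 6024  → 14.0111
row 3: Σ corner-gray over 12 cells = 6361  → 14.7949
row 4: Σ corner-gray over 12 cells = 7138  → 16.6022
row 5: Σ corner-gray over 12 cells = 6519  → 15.1624
row 6: Σ corner-gray over 12 cells = 5842  → 13.5878
row 7: Σ corner-gray over 12 cells = 5389  → 12.5342
row 8: Σ corner-gray over 12 cells = 5062  → 11.7736
row 9: Σ corner-gray over 12 cells = 5654  → 13.1505
row 10: Σ corner-gray over 12 cells = 6056  → 14.0856
row 11: Σ corner-gray over 12 cells = 6723  → 15.6369
row 12: Σ corner-gray over 12 cells = 6614  → 15.3834
row 13: Σ corner-gray over 12 cells = 6119  → 14.2321
row 14: Σ corner-gray over 12 cells = 6569  → 15.2787
Σ rows: total corner-gray = 89868  → 209.0225 mm³

209.023
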